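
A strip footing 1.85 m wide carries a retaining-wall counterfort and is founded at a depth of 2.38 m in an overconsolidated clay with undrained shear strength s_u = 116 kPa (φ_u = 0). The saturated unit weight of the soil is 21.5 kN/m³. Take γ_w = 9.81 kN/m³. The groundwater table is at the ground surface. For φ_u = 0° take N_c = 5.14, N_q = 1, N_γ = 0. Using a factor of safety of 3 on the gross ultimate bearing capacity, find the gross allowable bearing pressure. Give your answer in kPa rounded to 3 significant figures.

q_all ≈ 208 kPa

Water table at ground surface, so effective unit weight γ' = 21.5 − 9.81 = 11.69 kN/m³ is used throughout; overburden q = 11.69 × 2.38 = 27.822 kPa.
Cohesion term c·N_c = 116 × 5.14 = 596.24 kPa; surcharge term q·N_q = 27.822 × 1 = 27.822 kPa.
q_ult = 596.24 + 27.822 = 624.06 kPa.
q_all = 624.06 / 3 = 208.02 kPa.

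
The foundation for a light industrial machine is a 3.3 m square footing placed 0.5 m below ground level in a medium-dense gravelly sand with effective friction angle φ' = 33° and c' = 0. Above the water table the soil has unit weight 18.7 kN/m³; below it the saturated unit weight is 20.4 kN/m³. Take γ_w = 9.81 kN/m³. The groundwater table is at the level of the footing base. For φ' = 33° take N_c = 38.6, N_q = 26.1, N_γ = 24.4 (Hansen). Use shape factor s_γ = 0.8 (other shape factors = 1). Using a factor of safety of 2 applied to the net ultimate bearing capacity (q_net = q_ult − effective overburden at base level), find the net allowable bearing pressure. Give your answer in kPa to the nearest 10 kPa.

Effective surcharge at the founding depth q = γ·D_f = 18.7 × 0.5 = 9.35 kPa.
The water table coincides with the base, so in the self-weight term γ → γ' = 10.59 kN/m³.
q_ult = q·N_q + 0.5·γ·B·N_γ·s_γ
     = 9.35 × 26.1 + 0.5 × 10.59 × 3.3 × 24.4 × 0.8
     = 244.03 + 341.08 = 585.12 kPa.
Net ultimate: q_net = 585.12 − 9.35 = 575.77 kPa.
q_all(net) = 575.77 / 2 = 287.88 kPa.

q_all(net) ≈ 290 kPa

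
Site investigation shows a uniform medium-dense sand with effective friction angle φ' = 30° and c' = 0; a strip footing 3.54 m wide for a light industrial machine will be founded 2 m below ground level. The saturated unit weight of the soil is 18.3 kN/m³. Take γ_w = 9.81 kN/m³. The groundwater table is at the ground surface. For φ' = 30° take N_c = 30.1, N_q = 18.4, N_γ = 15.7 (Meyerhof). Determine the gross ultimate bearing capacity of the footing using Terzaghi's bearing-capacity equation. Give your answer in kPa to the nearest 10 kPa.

q_ult ≈ 550 kPa

Water table at ground surface, so effective unit weight γ' = 18.3 − 9.81 = 8.49 kN/m³ is used throughout; overburden q = 8.49 × 2 = 16.98 kPa; the same γ' applies in the ½γBN_γ term.
Surcharge term q·N_q = 16.98 × 18.4 = 312.43 kPa; self-weight term 0.5·γ·B·N_γ = 0.5 × 8.49 × 3.54 × 15.7 = 235.93 kPa.
q_ult = 312.43 + 235.93 = 548.36 kPa.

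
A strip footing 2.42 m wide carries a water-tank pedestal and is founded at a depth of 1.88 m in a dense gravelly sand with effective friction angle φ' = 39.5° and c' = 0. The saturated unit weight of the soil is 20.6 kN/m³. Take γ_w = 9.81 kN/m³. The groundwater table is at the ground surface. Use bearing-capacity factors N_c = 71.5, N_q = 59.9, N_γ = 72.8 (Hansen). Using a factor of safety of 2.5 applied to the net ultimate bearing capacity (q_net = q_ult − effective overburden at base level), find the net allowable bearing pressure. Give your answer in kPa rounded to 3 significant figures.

q_all(net) ≈ 858 kPa

γ' = 20.6 − 9.81 = 10.79 kN/m³ (submerged throughout). q = 10.79 × 1.88 = 20.285 kPa; the same γ' applies in the ½γBN_γ term.
q·N_q = 20.285 × 59.9 = 1215.1 kPa
0.5·γ·B·N_γ = 0.5 × 10.79 × 2.42 × 72.8 = 950.47 kPa
q_ult = 1215.1 + 950.47 = 2165.6 kPa.
Net ultimate: q_net = 2165.6 − 20.285 = 2145.3 kPa.
q_all(net) = 2145.3 / 2.5 = 858.11 kPa.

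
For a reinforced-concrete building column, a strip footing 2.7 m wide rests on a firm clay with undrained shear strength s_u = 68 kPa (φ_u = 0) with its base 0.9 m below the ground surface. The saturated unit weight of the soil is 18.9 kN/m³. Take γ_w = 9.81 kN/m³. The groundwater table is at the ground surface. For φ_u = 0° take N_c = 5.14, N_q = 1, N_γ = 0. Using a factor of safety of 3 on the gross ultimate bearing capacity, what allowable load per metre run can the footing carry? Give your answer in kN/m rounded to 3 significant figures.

γ' = 18.9 − 9.81 = 9.09 kN/m³ (submerged throughout). q = 9.09 × 0.9 = 8.181 kPa.
c·N_c = 68 × 5.14 = 349.52 kPa
q·N_q = 8.181 × 1 = 8.181 kPa
q_ult = 349.52 + 8.181 = 357.7 kPa.
Gross allowable pressure q_all = 357.7 / 3 = 119.23 kPa.
Allowable wall load = q_all × B = 119.23 × 2.7 = 321.93 kN per metre run.

≈ 322 kN/m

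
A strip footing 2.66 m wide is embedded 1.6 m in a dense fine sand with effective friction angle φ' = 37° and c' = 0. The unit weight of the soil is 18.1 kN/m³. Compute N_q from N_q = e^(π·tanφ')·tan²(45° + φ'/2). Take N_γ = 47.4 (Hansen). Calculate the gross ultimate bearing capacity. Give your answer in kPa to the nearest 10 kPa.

tan37° = 0.7536, so N_q = e^(π×0.7536)·tan²(63.5°) = 10.669 × 4.023 = 42.92.
Effective surcharge at the founding depth q = γ·D_f = 18.1 × 1.6 = 28.96 kPa.
q_ult = q·N_q + 0.5·γ·B·N_γ
     = 28.96 × 42.92 + 0.5 × 18.1 × 2.66 × 47.4
     = 1243 + 1141.1 = 2384 kPa.

q_ult ≈ 2380 kPa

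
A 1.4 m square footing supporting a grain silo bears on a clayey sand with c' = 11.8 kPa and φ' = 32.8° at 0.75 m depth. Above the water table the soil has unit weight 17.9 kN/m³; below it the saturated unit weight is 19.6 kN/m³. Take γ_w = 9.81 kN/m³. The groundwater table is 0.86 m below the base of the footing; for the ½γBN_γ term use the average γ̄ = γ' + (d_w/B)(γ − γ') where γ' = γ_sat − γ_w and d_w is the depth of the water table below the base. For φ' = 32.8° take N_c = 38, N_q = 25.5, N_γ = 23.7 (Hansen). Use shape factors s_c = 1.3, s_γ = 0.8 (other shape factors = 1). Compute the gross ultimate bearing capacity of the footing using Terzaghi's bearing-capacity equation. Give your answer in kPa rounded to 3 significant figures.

q_ult ≈ 1120 kPa

Effective surcharge at the founding depth q = γ·D_f = 17.9 × 0.75 = 13.425 kPa.
With d_w = 0.86 m < B, γ̄ = 9.79 + (0.86/1.4) × (17.9 − 9.79) = 14.772 kN/m³.
q_ult = c·N_c·s_c + q·N_q + 0.5·γ·B·N_γ·s_γ
     = 11.8 × 38 × 1.3 + 13.425 × 25.5 + 0.5 × 14.772 × 1.4 × 23.7 × 0.8
     = 582.92 + 342.34 + 196.05 = 1121.3 kPa.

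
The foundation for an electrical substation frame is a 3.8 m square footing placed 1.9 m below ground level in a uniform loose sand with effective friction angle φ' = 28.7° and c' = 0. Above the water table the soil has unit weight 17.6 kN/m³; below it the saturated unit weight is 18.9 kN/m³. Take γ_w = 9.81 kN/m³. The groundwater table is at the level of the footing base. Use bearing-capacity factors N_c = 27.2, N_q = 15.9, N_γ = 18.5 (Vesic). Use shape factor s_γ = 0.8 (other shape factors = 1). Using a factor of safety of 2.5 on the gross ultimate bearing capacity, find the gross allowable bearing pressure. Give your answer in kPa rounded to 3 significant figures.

q_all ≈ 315 kPa

Overburden at base level: q = 17.6 × 1.9 = 33.44 kPa.
Below the base the soil is submerged, so the ½γBN_γ term uses γ' = 18.9 − 9.81 = 9.09 kN/m³.
Surcharge term q·N_q = 33.44 × 15.9 = 531.7 kPa; self-weight term 0.5·γ·B·N_γ·s_γ = 0.5 × 9.09 × 3.8 × 18.5 × 0.8 = 255.61 kPa.
q_ult = 531.7 + 255.61 = 787.31 kPa.
q_all = 787.31 / 2.5 = 314.92 kPa.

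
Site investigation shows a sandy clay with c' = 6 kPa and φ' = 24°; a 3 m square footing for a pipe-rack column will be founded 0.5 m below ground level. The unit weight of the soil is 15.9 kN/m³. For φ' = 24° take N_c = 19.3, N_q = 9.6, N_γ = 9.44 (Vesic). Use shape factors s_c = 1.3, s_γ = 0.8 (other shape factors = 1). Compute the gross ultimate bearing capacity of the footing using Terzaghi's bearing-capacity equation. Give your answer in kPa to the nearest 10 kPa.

q_ult ≈ 410 kPa

q = γ·D_f = 15.9 × 0.5 = 7.95 kPa.
c·N_c·s_c = 6 × 19.3 × 1.3 = 150.54 kPa
q·N_q = 7.95 × 9.6 = 76.32 kPa
0.5·γ·B·N_γ·s_γ = 0.5 × 15.9 × 3 × 9.44 × 0.8 = 180.12 kPa
q_ult = 150.54 + 76.32 + 180.12 = 406.98 kPa.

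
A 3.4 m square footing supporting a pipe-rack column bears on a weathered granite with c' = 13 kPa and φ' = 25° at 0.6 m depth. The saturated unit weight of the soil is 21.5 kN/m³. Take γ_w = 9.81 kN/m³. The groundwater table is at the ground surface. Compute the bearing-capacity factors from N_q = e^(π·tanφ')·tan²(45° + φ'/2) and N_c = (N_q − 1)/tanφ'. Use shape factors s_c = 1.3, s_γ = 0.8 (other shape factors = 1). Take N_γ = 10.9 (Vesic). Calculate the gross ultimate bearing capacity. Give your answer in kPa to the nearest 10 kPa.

q_ult ≈ 600 kPa

tan25° = 0.4663, so N_q = e^(π×0.4663)·tan²(57.5°) = 4.327 × 2.464 = 10.66.
N_c = (10.66 − 1)/tan25° = 20.72.
γ' = 21.5 − 9.81 = 11.69 kN/m³ (submerged throughout). q = 11.69 × 0.6 = 7.014 kPa; the same γ' applies in the ½γBN_γ term.
c·N_c·s_c = 13 × 20.721 × 1.3 = 350.18 kPa
q·N_q = 7.014 × 10.662 = 74.784 kPa
0.5·γ·B·N_γ·s_γ = 0.5 × 11.69 × 3.4 × 10.9 × 0.8 = 173.29 kPa
q_ult = 350.18 + 74.784 + 173.29 = 598.25 kPa.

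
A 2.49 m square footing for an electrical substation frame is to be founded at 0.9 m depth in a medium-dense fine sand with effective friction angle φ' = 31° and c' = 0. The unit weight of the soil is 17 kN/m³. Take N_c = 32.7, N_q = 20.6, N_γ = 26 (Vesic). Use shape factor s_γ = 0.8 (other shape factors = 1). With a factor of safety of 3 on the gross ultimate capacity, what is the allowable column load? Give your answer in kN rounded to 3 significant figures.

Effective surcharge at the founding depth q = γ·D_f = 17 × 0.9 = 15.3 kPa.
q_ult = q·N_q + 0.5·γ·B·N_γ·s_γ
     = 15.3 × 20.6 + 0.5 × 17 × 2.49 × 26 × 0.8
     = 315.18 + 440.23 = 755.41 kPa.
Gross allowable pressure q_all = 755.41 / 3 = 251.8 kPa.
Footing area = 6.2001 m², so allowable column load = 251.8 × 6.2001 = 1561.2 kN.

P_all ≈ 1560 kN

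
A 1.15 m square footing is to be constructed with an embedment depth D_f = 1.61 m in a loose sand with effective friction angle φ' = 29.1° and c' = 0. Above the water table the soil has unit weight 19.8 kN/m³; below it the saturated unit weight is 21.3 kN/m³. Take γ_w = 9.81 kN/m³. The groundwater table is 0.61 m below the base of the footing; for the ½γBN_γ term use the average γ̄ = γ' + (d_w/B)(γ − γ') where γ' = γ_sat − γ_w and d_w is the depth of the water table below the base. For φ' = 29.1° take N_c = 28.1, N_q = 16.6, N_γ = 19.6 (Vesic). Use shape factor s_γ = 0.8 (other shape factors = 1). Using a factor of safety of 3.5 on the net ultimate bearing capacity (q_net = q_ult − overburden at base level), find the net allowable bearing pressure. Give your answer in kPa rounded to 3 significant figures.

q = γ·D_f = 19.8 × 1.61 = 31.878 kPa.
γ' = 11.49 kN/m³; averaging over the depth B below the base, γ̄ = γ' + (d_w/B)(γ − γ') = 15.898 kN/m³.
q·N_q = 31.878 × 16.6 = 529.17 kPa
0.5·γ·B·N_γ·s_γ = 0.5 × 15.898 × 1.15 × 19.6 × 0.8 = 143.34 kPa
q_ult = 529.17 + 143.34 = 672.51 kPa.
q_net = 672.51 − 31.878 = 640.63 kPa.
q_all(net) = 640.63 / 3.5 = 183.04 kPa.

q_all(net) ≈ 183 kPa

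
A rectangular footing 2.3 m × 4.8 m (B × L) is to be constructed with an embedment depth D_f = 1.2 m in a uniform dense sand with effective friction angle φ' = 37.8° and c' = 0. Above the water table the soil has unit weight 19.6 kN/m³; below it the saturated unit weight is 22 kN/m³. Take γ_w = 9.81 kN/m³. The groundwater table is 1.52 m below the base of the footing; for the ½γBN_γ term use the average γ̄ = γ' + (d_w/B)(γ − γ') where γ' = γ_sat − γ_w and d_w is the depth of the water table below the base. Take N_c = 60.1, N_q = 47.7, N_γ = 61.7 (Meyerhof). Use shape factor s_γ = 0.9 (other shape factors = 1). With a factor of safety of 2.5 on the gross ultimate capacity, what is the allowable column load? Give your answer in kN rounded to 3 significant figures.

Effective surcharge at the founding depth q = γ·D_f = 19.6 × 1.2 = 23.52 kPa.
With d_w = 1.52 m < B, γ̄ = 12.19 + (1.52/2.3) × (19.6 − 12.19) = 17.087 kN/m³.
q_ult = q·N_q + 0.5·γ·B·N_γ·s_γ
     = 23.52 × 47.7 + 0.5 × 17.087 × 2.3 × 61.7 × 0.9
     = 1121.9 + 1091.2 = 2213.1 kPa.
Gross allowable pressure q_all = 2213.1 / 2.5 = 885.23 kPa.
Footing area = 11.04 m², so allowable column load = 885.23 × 11.04 = 9772.9 kN.

P_all ≈ 9770 kN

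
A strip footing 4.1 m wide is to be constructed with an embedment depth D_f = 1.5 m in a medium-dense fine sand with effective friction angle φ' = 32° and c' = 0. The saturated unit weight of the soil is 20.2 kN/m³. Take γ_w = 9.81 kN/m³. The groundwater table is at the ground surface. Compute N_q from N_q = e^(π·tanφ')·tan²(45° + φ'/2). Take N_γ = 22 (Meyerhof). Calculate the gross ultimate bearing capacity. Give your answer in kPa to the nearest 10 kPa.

q_ult ≈ 830 kPa

tan32° = 0.6249, so N_q = e^(π×0.6249)·tan²(61°) = 7.121 × 3.255 = 23.18.
γ' = 20.2 − 9.81 = 10.39 kN/m³ (submerged throughout). q = 10.39 × 1.5 = 15.585 kPa; the same γ' applies in the ½γBN_γ term.
q·N_q = 15.585 × 23.177 = 361.21 kPa
0.5·γ·B·N_γ = 0.5 × 10.39 × 4.1 × 22 = 468.59 kPa
q_ult = 361.21 + 468.59 = 829.8 kPa.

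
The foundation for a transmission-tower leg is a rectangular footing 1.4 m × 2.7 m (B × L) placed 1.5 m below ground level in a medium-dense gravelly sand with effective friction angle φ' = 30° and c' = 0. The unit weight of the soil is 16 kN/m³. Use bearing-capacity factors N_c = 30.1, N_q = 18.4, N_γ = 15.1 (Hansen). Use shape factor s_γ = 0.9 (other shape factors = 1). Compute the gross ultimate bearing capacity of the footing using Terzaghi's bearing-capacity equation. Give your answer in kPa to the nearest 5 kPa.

Effective surcharge at the founding depth q = γ·D_f = 16 × 1.5 = 24 kPa.
q_ult = q·N_q + 0.5·γ·B·N_γ·s_γ
     = 24 × 18.4 + 0.5 × 16 × 1.4 × 15.1 × 0.9
     = 441.6 + 152.21 = 593.81 kPa.

q_ult ≈ 595 kPa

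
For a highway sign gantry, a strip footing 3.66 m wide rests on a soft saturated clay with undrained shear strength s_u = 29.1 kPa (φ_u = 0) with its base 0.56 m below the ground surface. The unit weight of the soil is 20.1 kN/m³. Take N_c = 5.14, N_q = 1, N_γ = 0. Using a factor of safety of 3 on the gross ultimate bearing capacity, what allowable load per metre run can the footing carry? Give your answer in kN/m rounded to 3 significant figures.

≈ 196 kN/m

Effective surcharge at the founding depth q = γ·D_f = 20.1 × 0.56 = 11.256 kPa.
q_ult = c·N_c + q·N_q
     = 29.1 × 5.14 + 11.256 × 1
     = 149.57 + 11.256 = 160.83 kPa.
Gross allowable pressure q_all = 160.83 / 3 = 53.61 kPa.
Allowable wall load = q_all × B = 53.61 × 3.66 = 196.21 kN per metre run.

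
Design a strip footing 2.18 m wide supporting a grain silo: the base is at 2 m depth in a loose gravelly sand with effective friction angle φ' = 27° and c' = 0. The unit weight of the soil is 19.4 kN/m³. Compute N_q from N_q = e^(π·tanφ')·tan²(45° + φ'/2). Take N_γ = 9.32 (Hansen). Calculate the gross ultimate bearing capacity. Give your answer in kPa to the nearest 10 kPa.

tan27° = 0.5095, so N_q = e^(π×0.5095)·tan²(58.5°) = 4.957 × 2.663 = 13.2.
Effective surcharge at the founding depth q = γ·D_f = 19.4 × 2 = 38.8 kPa.
q_ult = q·N_q + 0.5·γ·B·N_γ
     = 38.8 × 13.199 + 0.5 × 19.4 × 2.18 × 9.32
     = 512.13 + 197.08 = 709.21 kPa.

q_ult ≈ 710 kPa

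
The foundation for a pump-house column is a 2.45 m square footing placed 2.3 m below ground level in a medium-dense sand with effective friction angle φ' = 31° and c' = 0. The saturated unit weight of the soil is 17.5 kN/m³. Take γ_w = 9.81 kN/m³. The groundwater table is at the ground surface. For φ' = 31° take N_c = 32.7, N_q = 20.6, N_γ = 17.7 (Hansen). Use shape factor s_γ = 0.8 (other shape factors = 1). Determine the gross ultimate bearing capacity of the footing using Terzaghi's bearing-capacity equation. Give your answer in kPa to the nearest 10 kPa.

Water table at ground surface, so effective unit weight γ' = 17.5 − 9.81 = 7.69 kN/m³ is used throughout; overburden q = 7.69 × 2.3 = 17.687 kPa; the same γ' applies in the ½γBN_γ term.
Surcharge term q·N_q = 17.687 × 20.6 = 364.35 kPa; self-weight term 0.5·γ·B·N_γ·s_γ = 0.5 × 7.69 × 2.45 × 17.7 × 0.8 = 133.39 kPa.
q_ult = 364.35 + 133.39 = 497.74 kPa.

q_ult ≈ 500 kPa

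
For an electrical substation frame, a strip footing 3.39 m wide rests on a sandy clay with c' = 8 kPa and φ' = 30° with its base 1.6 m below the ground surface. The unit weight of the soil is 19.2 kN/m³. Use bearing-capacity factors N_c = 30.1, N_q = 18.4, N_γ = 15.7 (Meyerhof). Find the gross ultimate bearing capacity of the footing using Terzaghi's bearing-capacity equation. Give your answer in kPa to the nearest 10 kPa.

q_ult ≈ 1320 kPa

Effective surcharge at the founding depth q = γ·D_f = 19.2 × 1.6 = 30.72 kPa.
q_ult = c·N_c + q·N_q + 0.5·γ·B·N_γ
     = 8 × 30.1 + 30.72 × 18.4 + 0.5 × 19.2 × 3.39 × 15.7
     = 240.8 + 565.25 + 510.94 = 1317 kPa.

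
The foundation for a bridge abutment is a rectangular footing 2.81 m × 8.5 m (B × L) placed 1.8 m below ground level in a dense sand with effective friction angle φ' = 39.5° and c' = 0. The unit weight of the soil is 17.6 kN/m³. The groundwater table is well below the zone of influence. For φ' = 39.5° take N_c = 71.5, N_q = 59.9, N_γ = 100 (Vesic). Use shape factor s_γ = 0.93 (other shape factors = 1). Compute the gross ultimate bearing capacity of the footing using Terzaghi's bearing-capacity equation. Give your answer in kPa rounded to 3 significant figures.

Overburden at base level: q = 17.6 × 1.8 = 31.68 kPa.
Surcharge term q·N_q = 31.68 × 59.9 = 1897.6 kPa; self-weight term 0.5·γ·B·N_γ·s_γ = 0.5 × 17.6 × 2.81 × 100 × 0.93 = 2299.7 kPa.
q_ult = 1897.6 + 2299.7 = 4197.3 kPa.

q_ult ≈ 4200 kPa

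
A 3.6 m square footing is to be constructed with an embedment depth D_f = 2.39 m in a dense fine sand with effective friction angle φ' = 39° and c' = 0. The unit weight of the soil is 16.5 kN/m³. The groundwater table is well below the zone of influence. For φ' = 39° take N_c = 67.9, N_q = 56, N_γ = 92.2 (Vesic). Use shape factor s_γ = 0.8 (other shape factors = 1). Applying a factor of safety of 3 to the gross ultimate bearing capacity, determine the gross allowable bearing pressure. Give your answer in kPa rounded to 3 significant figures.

q_all ≈ 1470 kPa

Overburden at base level: q = 16.5 × 2.39 = 39.435 kPa.
Surcharge term q·N_q = 39.435 × 56 = 2208.4 kPa; self-weight term 0.5·γ·B·N_γ·s_γ = 0.5 × 16.5 × 3.6 × 92.2 × 0.8 = 2190.7 kPa.
q_ult = 2208.4 + 2190.7 = 4399 kPa.
q_all = q_ult / FS = 4399 / 3 = 1466.3 kPa.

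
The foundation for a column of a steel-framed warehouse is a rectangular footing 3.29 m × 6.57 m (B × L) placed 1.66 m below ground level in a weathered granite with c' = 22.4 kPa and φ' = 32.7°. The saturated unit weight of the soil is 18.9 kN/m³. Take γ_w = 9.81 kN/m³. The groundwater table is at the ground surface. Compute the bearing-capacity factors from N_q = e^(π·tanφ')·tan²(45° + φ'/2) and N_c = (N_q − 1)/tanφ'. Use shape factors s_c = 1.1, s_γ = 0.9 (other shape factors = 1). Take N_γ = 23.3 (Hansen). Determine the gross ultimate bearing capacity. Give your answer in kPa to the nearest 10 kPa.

q_ult ≈ 1620 kPa

tan32.7° = 0.642, so N_q = e^(π×0.642)·tan²(61.35°) = 7.515 × 3.35 = 25.18.
N_c = (25.18 − 1)/tan32.7° = 37.66.
Water table at ground surface, so effective unit weight γ' = 18.9 − 9.81 = 9.09 kN/m³ is used throughout; overburden q = 9.09 × 1.66 = 15.089 kPa; the same γ' applies in the ½γBN_γ term.
Cohesion term c·N_c·s_c = 22.4 × 37.657 × 1.1 = 927.86 kPa; surcharge term q·N_q = 15.089 × 25.175 = 379.88 kPa; self-weight term 0.5·γ·B·N_γ·s_γ = 0.5 × 9.09 × 3.29 × 23.3 × 0.9 = 313.57 kPa.
q_ult = 927.86 + 379.88 + 313.57 = 1621.3 kPa.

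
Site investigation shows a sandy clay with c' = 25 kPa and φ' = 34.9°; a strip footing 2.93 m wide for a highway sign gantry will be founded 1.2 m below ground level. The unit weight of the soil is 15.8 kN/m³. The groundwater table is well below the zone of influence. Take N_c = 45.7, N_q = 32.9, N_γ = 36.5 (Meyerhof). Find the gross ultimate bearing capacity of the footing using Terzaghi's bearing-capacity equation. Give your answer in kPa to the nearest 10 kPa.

Effective surcharge at the founding depth q = γ·D_f = 15.8 × 1.2 = 18.96 kPa.
q_ult = c·N_c + q·N_q + 0.5·γ·B·N_γ
     = 25 × 45.7 + 18.96 × 32.9 + 0.5 × 15.8 × 2.93 × 36.5
     = 1142.5 + 623.78 + 844.87 = 2611.1 kPa.

q_ult ≈ 2610 kPa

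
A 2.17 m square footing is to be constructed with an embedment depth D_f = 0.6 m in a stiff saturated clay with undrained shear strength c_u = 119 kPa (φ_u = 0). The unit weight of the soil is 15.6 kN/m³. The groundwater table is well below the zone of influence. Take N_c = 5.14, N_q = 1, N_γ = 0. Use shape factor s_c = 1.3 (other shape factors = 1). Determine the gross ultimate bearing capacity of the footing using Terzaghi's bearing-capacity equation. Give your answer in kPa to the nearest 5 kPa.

Overburden at base level: q = 15.6 × 0.6 = 9.36 kPa.
Cohesion term c·N_c·s_c = 119 × 5.14 × 1.3 = 795.16 kPa; surcharge term q·N_q = 9.36 × 1 = 9.36 kPa.
q_ult = 795.16 + 9.36 = 804.52 kPa.

q_ult ≈ 805 kPa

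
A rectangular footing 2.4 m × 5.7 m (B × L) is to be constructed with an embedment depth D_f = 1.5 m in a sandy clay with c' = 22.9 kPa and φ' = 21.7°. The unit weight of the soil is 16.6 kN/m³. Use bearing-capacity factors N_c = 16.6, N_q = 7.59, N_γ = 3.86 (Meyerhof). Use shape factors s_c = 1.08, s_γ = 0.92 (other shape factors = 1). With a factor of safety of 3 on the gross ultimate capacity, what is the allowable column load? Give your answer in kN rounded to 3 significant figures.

P_all ≈ 3060 kN

q = γ·D_f = 16.6 × 1.5 = 24.9 kPa.
c·N_c·s_c = 22.9 × 16.6 × 1.08 = 410.55 kPa
q·N_q = 24.9 × 7.59 = 188.99 kPa
0.5·γ·B·N_γ·s_γ = 0.5 × 16.6 × 2.4 × 3.86 × 0.92 = 70.74 kPa
q_ult = 410.55 + 188.99 + 70.74 = 670.28 kPa.
Gross allowable pressure q_all = 670.28 / 3 = 223.43 kPa.
Footing area = 13.68 m², so allowable column load = 223.43 × 13.68 = 3056.5 kN.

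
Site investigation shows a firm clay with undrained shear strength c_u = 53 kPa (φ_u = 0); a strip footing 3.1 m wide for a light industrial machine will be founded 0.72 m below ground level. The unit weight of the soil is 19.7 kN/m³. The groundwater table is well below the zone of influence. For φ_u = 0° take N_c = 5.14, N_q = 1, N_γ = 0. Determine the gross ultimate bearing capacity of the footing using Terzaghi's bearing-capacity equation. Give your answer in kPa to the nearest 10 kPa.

Effective surcharge at the founding depth q = γ·D_f = 19.7 × 0.72 = 14.184 kPa.
q_ult = c·N_c + q·N_q
     = 53 × 5.14 + 14.184 × 1
     = 272.42 + 14.184 = 286.6 kPa.

q_ult ≈ 290 kPa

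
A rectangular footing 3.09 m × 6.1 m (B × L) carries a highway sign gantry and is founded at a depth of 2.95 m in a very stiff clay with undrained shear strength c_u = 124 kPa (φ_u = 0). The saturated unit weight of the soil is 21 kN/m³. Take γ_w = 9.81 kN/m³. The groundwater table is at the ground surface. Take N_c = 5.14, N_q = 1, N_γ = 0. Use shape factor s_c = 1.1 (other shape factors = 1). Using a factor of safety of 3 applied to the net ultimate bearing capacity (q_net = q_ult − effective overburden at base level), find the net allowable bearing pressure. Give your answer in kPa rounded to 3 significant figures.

γ' = 21 − 9.81 = 11.19 kN/m³ (submerged throughout). q = 11.19 × 2.95 = 33.011 kPa.
c·N_c·s_c = 124 × 5.14 × 1.1 = 701.1 kPa
q·N_q = 33.011 × 1 = 33.011 kPa
q_ult = 701.1 + 33.011 = 734.11 kPa.
Net ultimate: q_net = 734.11 − 33.011 = 701.1 kPa.
q_all(net) = 701.1 / 3 = 233.7 kPa.

q_all(net) ≈ 234 kPa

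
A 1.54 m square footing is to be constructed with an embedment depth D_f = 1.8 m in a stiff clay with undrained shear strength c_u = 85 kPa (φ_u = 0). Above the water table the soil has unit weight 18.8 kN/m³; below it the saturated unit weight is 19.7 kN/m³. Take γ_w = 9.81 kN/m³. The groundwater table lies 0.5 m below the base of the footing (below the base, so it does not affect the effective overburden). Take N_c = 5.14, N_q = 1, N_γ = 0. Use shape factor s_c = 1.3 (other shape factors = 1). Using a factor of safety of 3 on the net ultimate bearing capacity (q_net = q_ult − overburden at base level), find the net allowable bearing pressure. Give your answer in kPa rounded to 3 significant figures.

Effective surcharge at the founding depth q = γ·D_f = 18.8 × 1.8 = 33.84 kPa.
q_ult = c·N_c·s_c + q·N_q
     = 85 × 5.14 × 1.3 + 33.84 × 1
     = 567.97 + 33.84 = 601.81 kPa.
q_net = 601.81 − 33.84 = 567.97 kPa.
q_all(net) = 567.97 / 3 = 189.32 kPa.

q_all(net) ≈ 189 kPa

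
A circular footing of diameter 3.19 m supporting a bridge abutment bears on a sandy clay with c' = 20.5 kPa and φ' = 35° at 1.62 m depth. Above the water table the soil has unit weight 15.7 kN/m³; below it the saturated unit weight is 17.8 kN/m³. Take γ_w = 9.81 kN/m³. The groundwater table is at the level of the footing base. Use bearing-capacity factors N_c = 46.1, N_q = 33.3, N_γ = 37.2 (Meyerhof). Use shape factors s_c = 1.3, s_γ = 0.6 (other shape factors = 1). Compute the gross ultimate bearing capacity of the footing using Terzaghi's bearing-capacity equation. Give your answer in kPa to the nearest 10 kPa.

q = γ·D_f = 15.7 × 1.62 = 25.434 kPa.
For the ½γBN_γ term take γ' = 17.8 − 9.81 = 7.99 kN/m³ (soil below base is submerged).
c·N_c·s_c = 20.5 × 46.1 × 1.3 = 1228.6 kPa
q·N_q = 25.434 × 33.3 = 846.95 kPa
0.5·γ·B·N_γ·s_γ = 0.5 × 7.99 × 3.19 × 37.2 × 0.6 = 284.45 kPa
q_ult = 1228.6 + 846.95 + 284.45 = 2360 kPa.

q_ult ≈ 2360 kPa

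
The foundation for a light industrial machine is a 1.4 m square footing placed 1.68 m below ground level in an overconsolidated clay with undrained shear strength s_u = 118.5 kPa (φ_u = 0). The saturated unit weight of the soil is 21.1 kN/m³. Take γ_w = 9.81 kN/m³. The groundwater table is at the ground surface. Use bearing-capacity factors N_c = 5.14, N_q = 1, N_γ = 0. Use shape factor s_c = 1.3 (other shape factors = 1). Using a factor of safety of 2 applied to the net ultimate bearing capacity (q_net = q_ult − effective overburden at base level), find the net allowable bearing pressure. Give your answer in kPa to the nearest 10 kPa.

q_all(net) ≈ 400 kPa

Water table at ground surface, so effective unit weight γ' = 21.1 − 9.81 = 11.29 kN/m³ is used throughout; overburden q = 11.29 × 1.68 = 18.967 kPa.
Cohesion term c·N_c·s_c = 118.5 × 5.14 × 1.3 = 791.82 kPa; surcharge term q·N_q = 18.967 × 1 = 18.967 kPa.
q_ult = 791.82 + 18.967 = 810.78 kPa.
Net ultimate: q_net = 810.78 − 18.967 = 791.82 kPa.
q_all(net) = 791.82 / 2 = 395.91 kPa.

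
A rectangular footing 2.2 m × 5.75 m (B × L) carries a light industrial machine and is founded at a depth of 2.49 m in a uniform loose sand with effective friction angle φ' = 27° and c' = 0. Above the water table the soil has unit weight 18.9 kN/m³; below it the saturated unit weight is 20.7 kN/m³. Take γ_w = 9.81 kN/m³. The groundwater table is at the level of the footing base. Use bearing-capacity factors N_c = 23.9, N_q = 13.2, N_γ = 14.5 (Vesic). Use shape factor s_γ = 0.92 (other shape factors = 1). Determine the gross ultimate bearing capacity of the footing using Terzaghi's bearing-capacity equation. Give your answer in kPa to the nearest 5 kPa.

Overburden at base level: q = 18.9 × 2.49 = 47.061 kPa.
Below the base the soil is submerged, so the ½γBN_γ term uses γ' = 20.7 − 9.81 = 10.89 kN/m³.
Surcharge term q·N_q = 47.061 × 13.2 = 621.21 kPa; self-weight term 0.5·γ·B·N_γ·s_γ = 0.5 × 10.89 × 2.2 × 14.5 × 0.92 = 159.8 kPa.
q_ult = 621.21 + 159.8 = 781.01 kPa.

q_ult ≈ 780 kPa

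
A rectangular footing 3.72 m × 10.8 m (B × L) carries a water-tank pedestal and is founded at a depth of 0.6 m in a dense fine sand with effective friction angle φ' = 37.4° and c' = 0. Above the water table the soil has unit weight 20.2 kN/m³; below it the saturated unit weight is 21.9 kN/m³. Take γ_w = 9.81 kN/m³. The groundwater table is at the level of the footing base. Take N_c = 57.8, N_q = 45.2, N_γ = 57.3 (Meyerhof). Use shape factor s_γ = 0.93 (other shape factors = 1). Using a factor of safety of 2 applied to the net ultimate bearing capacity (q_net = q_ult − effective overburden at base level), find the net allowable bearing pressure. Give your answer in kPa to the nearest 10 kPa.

Overburden at base level: q = 20.2 × 0.6 = 12.12 kPa.
Below the base the soil is submerged, so the ½γBN_γ term uses γ' = 21.9 − 9.81 = 12.09 kN/m³.
Surcharge term q·N_q = 12.12 × 45.2 = 547.82 kPa; self-weight term 0.5·γ·B·N_γ·s_γ = 0.5 × 12.09 × 3.72 × 57.3 × 0.93 = 1198.3 kPa.
q_ult = 547.82 + 1198.3 = 1746.2 kPa.
Net ultimate: q_net = 1746.2 − 12.12 = 1734 kPa.
q_all(net) = 1734 / 2 = 867.02 kPa.

q_all(net) ≈ 870 kPa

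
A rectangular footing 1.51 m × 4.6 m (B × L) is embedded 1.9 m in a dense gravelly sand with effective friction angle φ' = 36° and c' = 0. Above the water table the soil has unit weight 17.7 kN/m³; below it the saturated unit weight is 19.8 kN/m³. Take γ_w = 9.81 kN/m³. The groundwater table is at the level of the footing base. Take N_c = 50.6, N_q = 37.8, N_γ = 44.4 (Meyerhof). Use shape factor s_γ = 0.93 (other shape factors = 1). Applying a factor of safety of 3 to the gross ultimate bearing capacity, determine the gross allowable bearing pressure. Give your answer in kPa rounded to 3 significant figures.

q_all ≈ 528 kPa

Overburden at base level: q = 17.7 × 1.9 = 33.63 kPa.
Below the base the soil is submerged, so the ½γBN_γ term uses γ' = 19.8 − 9.81 = 9.99 kN/m³.
Surcharge term q·N_q = 33.63 × 37.8 = 1271.2 kPa; self-weight term 0.5·γ·B·N_γ·s_γ = 0.5 × 9.99 × 1.51 × 44.4 × 0.93 = 311.44 kPa.
q_ult = 1271.2 + 311.44 = 1582.7 kPa.
q_all = q_ult / FS = 1582.7 / 3 = 527.55 kPa.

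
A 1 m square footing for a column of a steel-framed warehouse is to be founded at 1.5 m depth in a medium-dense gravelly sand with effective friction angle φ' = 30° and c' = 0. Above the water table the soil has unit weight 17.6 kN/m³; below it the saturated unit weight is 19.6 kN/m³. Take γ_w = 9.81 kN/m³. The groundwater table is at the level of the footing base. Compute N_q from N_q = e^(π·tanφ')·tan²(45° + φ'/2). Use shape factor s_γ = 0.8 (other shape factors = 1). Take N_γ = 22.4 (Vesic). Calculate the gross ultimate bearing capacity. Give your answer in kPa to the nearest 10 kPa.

tan30° = 0.5774, so N_q = e^(π×0.5774)·tan²(60°) = 6.134 × 3.0 = 18.4.
Overburden at base level: q = 17.6 × 1.5 = 26.4 kPa.
Below the base the soil is submerged, so the ½γBN_γ term uses γ' = 19.6 − 9.81 = 9.79 kN/m³.
Surcharge term q·N_q = 26.4 × 18.401 = 485.79 kPa; self-weight term 0.5·γ·B·N_γ·s_γ = 0.5 × 9.79 × 1 × 22.4 × 0.8 = 87.718 kPa.
q_ult = 485.79 + 87.718 = 573.51 kPa.

q_ult ≈ 570 kPa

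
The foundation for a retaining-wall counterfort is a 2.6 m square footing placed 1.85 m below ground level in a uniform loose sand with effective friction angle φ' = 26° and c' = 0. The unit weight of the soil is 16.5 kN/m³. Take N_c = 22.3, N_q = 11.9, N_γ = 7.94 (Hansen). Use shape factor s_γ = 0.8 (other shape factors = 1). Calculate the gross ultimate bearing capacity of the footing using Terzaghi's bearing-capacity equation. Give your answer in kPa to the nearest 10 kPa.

q = γ·D_f = 16.5 × 1.85 = 30.525 kPa.
q·N_q = 30.525 × 11.9 = 363.25 kPa
0.5·γ·B·N_γ·s_γ = 0.5 × 16.5 × 2.6 × 7.94 × 0.8 = 136.25 kPa
q_ult = 363.25 + 136.25 = 499.5 kPa.

q_ult ≈ 500 kPa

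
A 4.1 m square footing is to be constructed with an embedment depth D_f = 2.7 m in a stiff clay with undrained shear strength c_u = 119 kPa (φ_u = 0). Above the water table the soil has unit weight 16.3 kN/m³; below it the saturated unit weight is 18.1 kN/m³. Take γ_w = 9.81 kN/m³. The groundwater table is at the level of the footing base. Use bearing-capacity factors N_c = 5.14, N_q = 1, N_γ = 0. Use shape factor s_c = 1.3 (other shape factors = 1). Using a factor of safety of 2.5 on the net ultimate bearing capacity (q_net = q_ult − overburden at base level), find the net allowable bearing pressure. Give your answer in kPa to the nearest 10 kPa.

q_all(net) ≈ 320 kPa

Overburden at base level: q = 16.3 × 2.7 = 44.01 kPa.
Cohesion term c·N_c·s_c = 119 × 5.14 × 1.3 = 795.16 kPa; surcharge term q·N_q = 44.01 × 1 = 44.01 kPa.
q_ult = 795.16 + 44.01 = 839.17 kPa.
q_net = 839.17 − 44.01 = 795.16 kPa.
q_all(net) = 795.16 / 2.5 = 318.06 kPa.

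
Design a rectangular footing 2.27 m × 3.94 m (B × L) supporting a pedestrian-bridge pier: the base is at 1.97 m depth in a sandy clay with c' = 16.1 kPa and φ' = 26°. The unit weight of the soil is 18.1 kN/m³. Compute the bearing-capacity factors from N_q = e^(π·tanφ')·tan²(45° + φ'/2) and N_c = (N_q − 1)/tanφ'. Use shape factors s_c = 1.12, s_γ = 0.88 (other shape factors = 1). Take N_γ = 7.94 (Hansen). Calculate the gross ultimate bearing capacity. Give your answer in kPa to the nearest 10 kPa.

tan26° = 0.4877, so N_q = e^(π×0.4877)·tan²(58°) = 4.629 × 2.561 = 11.85.
N_c = (11.85 − 1)/tan26° = 22.25.
q = γ·D_f = 18.1 × 1.97 = 35.657 kPa.
c·N_c·s_c = 16.1 × 22.254 × 1.12 = 401.29 kPa
q·N_q = 35.657 × 11.854 = 422.69 kPa
0.5·γ·B·N_γ·s_γ = 0.5 × 18.1 × 2.27 × 7.94 × 0.88 = 143.54 kPa
q_ult = 401.29 + 422.69 + 143.54 = 967.52 kPa.

q_ult ≈ 970 kPa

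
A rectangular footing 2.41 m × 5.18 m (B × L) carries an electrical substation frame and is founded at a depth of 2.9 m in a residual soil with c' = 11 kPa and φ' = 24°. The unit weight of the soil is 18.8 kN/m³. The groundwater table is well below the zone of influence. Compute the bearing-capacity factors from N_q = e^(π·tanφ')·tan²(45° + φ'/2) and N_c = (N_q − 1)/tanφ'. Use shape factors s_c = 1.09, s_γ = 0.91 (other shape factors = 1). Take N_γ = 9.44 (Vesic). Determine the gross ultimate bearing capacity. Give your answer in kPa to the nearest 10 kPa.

q_ult ≈ 950 kPa

tan24° = 0.4452, so N_q = e^(π×0.4452)·tan²(57°) = 4.05 × 2.371 = 9.6.
N_c = (9.6 − 1)/tan24° = 19.32.
q = γ·D_f = 18.8 × 2.9 = 54.52 kPa.
c·N_c·s_c = 11 × 19.324 × 1.09 = 231.69 kPa
q·N_q = 54.52 × 9.6034 = 523.58 kPa
0.5·γ·B·N_γ·s_γ = 0.5 × 18.8 × 2.41 × 9.44 × 0.91 = 194.61 kPa
q_ult = 231.69 + 523.58 + 194.61 = 949.87 kPa.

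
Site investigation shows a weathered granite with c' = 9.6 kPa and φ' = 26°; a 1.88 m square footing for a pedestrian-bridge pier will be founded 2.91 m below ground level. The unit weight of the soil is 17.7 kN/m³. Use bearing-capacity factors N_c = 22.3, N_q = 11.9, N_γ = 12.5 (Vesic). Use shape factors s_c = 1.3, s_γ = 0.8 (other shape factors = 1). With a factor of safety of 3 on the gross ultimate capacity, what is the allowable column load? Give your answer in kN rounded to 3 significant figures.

P_all ≈ 1250 kN

Effective surcharge at the founding depth q = γ·D_f = 17.7 × 2.91 = 51.507 kPa.
q_ult = c·N_c·s_c + q·N_q + 0.5·γ·B·N_γ·s_γ
     = 9.6 × 22.3 × 1.3 + 51.507 × 11.9 + 0.5 × 17.7 × 1.88 × 12.5 × 0.8
     = 278.3 + 612.93 + 166.38 = 1057.6 kPa.
Gross allowable pressure q_all = 1057.6 / 3 = 352.54 kPa.
Footing area = 3.5344 m², so allowable column load = 352.54 × 3.5344 = 1246 kN.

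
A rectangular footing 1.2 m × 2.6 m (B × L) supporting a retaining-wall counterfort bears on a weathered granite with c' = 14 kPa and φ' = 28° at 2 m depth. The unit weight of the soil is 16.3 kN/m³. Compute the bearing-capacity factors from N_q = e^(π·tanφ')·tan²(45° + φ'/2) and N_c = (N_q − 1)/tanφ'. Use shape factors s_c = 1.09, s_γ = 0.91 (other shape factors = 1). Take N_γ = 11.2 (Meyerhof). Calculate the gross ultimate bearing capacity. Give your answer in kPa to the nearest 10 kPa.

q_ult ≈ 970 kPa

tan28° = 0.5317, so N_q = e^(π×0.5317)·tan²(59°) = 5.314 × 2.77 = 14.72.
N_c = (14.72 − 1)/tan28° = 25.8.
Effective surcharge at the founding depth q = γ·D_f = 16.3 × 2 = 32.6 kPa.
q_ult = c·N_c·s_c + q·N_q + 0.5·γ·B·N_γ·s_γ
     = 14 × 25.803 × 1.09 + 32.6 × 14.72 + 0.5 × 16.3 × 1.2 × 11.2 × 0.91
     = 393.76 + 479.87 + 99.678 = 973.3 kPa.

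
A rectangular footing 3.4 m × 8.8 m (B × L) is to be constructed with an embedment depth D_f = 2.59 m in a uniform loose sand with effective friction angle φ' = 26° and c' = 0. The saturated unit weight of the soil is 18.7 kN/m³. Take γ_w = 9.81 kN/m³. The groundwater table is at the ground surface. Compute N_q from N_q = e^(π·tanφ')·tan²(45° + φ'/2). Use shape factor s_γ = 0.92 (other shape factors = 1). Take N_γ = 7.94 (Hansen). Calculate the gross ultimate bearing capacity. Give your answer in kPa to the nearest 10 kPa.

q_ult ≈ 380 kPa

tan26° = 0.4877, so N_q = e^(π×0.4877)·tan²(58°) = 4.629 × 2.561 = 11.85.
With the water table at the surface the whole profile is submerged: γ' = 18.7 − 9.81 = 8.89 kN/m³, so q = γ'·D_f = 23.025 kPa; the same γ' applies in the ½γBN_γ term.
q_ult = q·N_q + 0.5·γ·B·N_γ·s_γ
     = 23.025 × 11.854 + 0.5 × 8.89 × 3.4 × 7.94 × 0.92
     = 272.94 + 110.4 = 383.34 kPa.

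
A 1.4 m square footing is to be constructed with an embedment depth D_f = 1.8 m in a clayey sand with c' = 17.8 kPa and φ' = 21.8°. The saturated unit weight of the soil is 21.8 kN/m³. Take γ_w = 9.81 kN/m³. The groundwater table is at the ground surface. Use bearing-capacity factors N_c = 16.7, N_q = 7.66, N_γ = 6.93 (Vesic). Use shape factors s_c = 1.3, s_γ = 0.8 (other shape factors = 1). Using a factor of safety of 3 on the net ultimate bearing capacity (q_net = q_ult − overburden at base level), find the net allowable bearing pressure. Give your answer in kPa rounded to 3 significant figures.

γ' = 21.8 − 9.81 = 11.99 kN/m³ (submerged throughout). q = 11.99 × 1.8 = 21.582 kPa; the same γ' applies in the ½γBN_γ term.
c·N_c·s_c = 17.8 × 16.7 × 1.3 = 386.44 kPa
q·N_q = 21.582 × 7.66 = 165.32 kPa
0.5·γ·B·N_γ·s_γ = 0.5 × 11.99 × 1.4 × 6.93 × 0.8 = 46.531 kPa
q_ult = 386.44 + 165.32 + 46.531 = 598.29 kPa.
q_net = 598.29 − 21.582 = 576.7 kPa.
q_all(net) = 576.7 / 3 = 192.23 kPa.

q_all(net) ≈ 192 kPa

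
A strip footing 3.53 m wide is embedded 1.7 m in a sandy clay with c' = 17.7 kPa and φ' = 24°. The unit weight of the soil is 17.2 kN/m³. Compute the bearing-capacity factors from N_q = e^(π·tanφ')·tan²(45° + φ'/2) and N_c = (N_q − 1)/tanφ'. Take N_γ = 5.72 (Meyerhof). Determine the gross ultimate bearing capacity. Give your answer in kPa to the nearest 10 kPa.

tan24° = 0.4452, so N_q = e^(π×0.4452)·tan²(57°) = 4.05 × 2.371 = 9.6.
N_c = (9.6 − 1)/tan24° = 19.32.
Overburden at base level: q = 17.2 × 1.7 = 29.24 kPa.
Cohesion term c·N_c = 17.7 × 19.324 = 342.03 kPa; surcharge term q·N_q = 29.24 × 9.6034 = 280.8 kPa; self-weight term 0.5·γ·B·N_γ = 0.5 × 17.2 × 3.53 × 5.72 = 173.65 kPa.
q_ult = 342.03 + 280.8 + 173.65 = 796.48 kPa.

q_ult ≈ 800 kPa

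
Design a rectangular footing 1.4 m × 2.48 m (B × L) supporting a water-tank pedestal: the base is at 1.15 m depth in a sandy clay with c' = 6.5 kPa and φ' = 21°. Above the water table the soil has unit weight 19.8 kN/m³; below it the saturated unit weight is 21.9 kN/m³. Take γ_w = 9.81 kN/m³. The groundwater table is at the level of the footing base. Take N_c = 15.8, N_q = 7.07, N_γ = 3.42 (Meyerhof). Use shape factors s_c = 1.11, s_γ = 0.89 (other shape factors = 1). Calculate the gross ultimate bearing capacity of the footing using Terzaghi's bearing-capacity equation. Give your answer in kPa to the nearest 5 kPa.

Effective surcharge at the founding depth q = γ·D_f = 19.8 × 1.15 = 22.77 kPa.
The water table coincides with the base, so in the self-weight term γ → γ' = 12.09 kN/m³.
q_ult = c·N_c·s_c + q·N_q + 0.5·γ·B·N_γ·s_γ
     = 6.5 × 15.8 × 1.11 + 22.77 × 7.07 + 0.5 × 12.09 × 1.4 × 3.42 × 0.89
     = 114 + 160.98 + 25.76 = 300.74 kPa.

q_ult ≈ 300 kPa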